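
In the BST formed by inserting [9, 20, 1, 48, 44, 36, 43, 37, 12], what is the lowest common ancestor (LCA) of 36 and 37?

Tree insertion order: [9, 20, 1, 48, 44, 36, 43, 37, 12]
Tree (level-order array): [9, 1, 20, None, None, 12, 48, None, None, 44, None, 36, None, None, 43, 37]
In a BST, the LCA of p=36, q=37 is the first node v on the
root-to-leaf path with p <= v <= q (go left if both < v, right if both > v).
Walk from root:
  at 9: both 36 and 37 > 9, go right
  at 20: both 36 and 37 > 20, go right
  at 48: both 36 and 37 < 48, go left
  at 44: both 36 and 37 < 44, go left
  at 36: 36 <= 36 <= 37, this is the LCA
LCA = 36


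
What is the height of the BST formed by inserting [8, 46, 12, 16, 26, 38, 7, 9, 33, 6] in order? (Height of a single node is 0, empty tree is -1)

Insertion order: [8, 46, 12, 16, 26, 38, 7, 9, 33, 6]
Tree (level-order array): [8, 7, 46, 6, None, 12, None, None, None, 9, 16, None, None, None, 26, None, 38, 33]
Compute height bottom-up (empty subtree = -1):
  height(6) = 1 + max(-1, -1) = 0
  height(7) = 1 + max(0, -1) = 1
  height(9) = 1 + max(-1, -1) = 0
  height(33) = 1 + max(-1, -1) = 0
  height(38) = 1 + max(0, -1) = 1
  height(26) = 1 + max(-1, 1) = 2
  height(16) = 1 + max(-1, 2) = 3
  height(12) = 1 + max(0, 3) = 4
  height(46) = 1 + max(4, -1) = 5
  height(8) = 1 + max(1, 5) = 6
Height = 6


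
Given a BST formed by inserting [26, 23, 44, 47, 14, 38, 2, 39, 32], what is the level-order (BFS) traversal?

Tree insertion order: [26, 23, 44, 47, 14, 38, 2, 39, 32]
Tree (level-order array): [26, 23, 44, 14, None, 38, 47, 2, None, 32, 39]
BFS from the root, enqueuing left then right child of each popped node:
  queue [26] -> pop 26, enqueue [23, 44], visited so far: [26]
  queue [23, 44] -> pop 23, enqueue [14], visited so far: [26, 23]
  queue [44, 14] -> pop 44, enqueue [38, 47], visited so far: [26, 23, 44]
  queue [14, 38, 47] -> pop 14, enqueue [2], visited so far: [26, 23, 44, 14]
  queue [38, 47, 2] -> pop 38, enqueue [32, 39], visited so far: [26, 23, 44, 14, 38]
  queue [47, 2, 32, 39] -> pop 47, enqueue [none], visited so far: [26, 23, 44, 14, 38, 47]
  queue [2, 32, 39] -> pop 2, enqueue [none], visited so far: [26, 23, 44, 14, 38, 47, 2]
  queue [32, 39] -> pop 32, enqueue [none], visited so far: [26, 23, 44, 14, 38, 47, 2, 32]
  queue [39] -> pop 39, enqueue [none], visited so far: [26, 23, 44, 14, 38, 47, 2, 32, 39]
Result: [26, 23, 44, 14, 38, 47, 2, 32, 39]


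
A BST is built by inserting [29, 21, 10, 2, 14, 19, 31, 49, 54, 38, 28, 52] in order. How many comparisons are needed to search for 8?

Search path for 8: 29 -> 21 -> 10 -> 2
Found: False
Comparisons: 4


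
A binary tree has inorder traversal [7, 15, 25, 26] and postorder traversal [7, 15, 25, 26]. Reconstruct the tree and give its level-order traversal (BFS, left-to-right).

Inorder:   [7, 15, 25, 26]
Postorder: [7, 15, 25, 26]
Algorithm: postorder visits root last, so walk postorder right-to-left;
each value is the root of the current inorder slice — split it at that
value, recurse on the right subtree first, then the left.
Recursive splits:
  root=26; inorder splits into left=[7, 15, 25], right=[]
  root=25; inorder splits into left=[7, 15], right=[]
  root=15; inorder splits into left=[7], right=[]
  root=7; inorder splits into left=[], right=[]
Reconstructed level-order: [26, 25, 15, 7]


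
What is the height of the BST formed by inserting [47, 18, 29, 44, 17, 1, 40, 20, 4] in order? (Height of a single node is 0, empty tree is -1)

Insertion order: [47, 18, 29, 44, 17, 1, 40, 20, 4]
Tree (level-order array): [47, 18, None, 17, 29, 1, None, 20, 44, None, 4, None, None, 40]
Compute height bottom-up (empty subtree = -1):
  height(4) = 1 + max(-1, -1) = 0
  height(1) = 1 + max(-1, 0) = 1
  height(17) = 1 + max(1, -1) = 2
  height(20) = 1 + max(-1, -1) = 0
  height(40) = 1 + max(-1, -1) = 0
  height(44) = 1 + max(0, -1) = 1
  height(29) = 1 + max(0, 1) = 2
  height(18) = 1 + max(2, 2) = 3
  height(47) = 1 + max(3, -1) = 4
Height = 4


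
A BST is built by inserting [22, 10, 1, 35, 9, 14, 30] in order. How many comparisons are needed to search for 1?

Search path for 1: 22 -> 10 -> 1
Found: True
Comparisons: 3


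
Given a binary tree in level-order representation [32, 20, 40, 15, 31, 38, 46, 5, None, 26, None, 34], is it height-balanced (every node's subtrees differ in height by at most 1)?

Tree (level-order array): [32, 20, 40, 15, 31, 38, 46, 5, None, 26, None, 34]
Definition: a tree is height-balanced if, at every node, |h(left) - h(right)| <= 1 (empty subtree has height -1).
Bottom-up per-node check:
  node 5: h_left=-1, h_right=-1, diff=0 [OK], height=0
  node 15: h_left=0, h_right=-1, diff=1 [OK], height=1
  node 26: h_left=-1, h_right=-1, diff=0 [OK], height=0
  node 31: h_left=0, h_right=-1, diff=1 [OK], height=1
  node 20: h_left=1, h_right=1, diff=0 [OK], height=2
  node 34: h_left=-1, h_right=-1, diff=0 [OK], height=0
  node 38: h_left=0, h_right=-1, diff=1 [OK], height=1
  node 46: h_left=-1, h_right=-1, diff=0 [OK], height=0
  node 40: h_left=1, h_right=0, diff=1 [OK], height=2
  node 32: h_left=2, h_right=2, diff=0 [OK], height=3
All nodes satisfy the balance condition.
Result: Balanced


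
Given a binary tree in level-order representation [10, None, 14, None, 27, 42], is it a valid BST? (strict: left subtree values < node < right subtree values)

Level-order array: [10, None, 14, None, 27, 42]
Validate using subtree bounds (lo, hi): at each node, require lo < value < hi,
then recurse left with hi=value and right with lo=value.
Preorder trace (stopping at first violation):
  at node 10 with bounds (-inf, +inf): OK
  at node 14 with bounds (10, +inf): OK
  at node 27 with bounds (14, +inf): OK
  at node 42 with bounds (14, 27): VIOLATION
Node 42 violates its bound: not (14 < 42 < 27).
Result: Not a valid BST


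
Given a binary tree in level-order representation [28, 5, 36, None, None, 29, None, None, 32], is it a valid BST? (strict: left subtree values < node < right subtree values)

Level-order array: [28, 5, 36, None, None, 29, None, None, 32]
Validate using subtree bounds (lo, hi): at each node, require lo < value < hi,
then recurse left with hi=value and right with lo=value.
Preorder trace (stopping at first violation):
  at node 28 with bounds (-inf, +inf): OK
  at node 5 with bounds (-inf, 28): OK
  at node 36 with bounds (28, +inf): OK
  at node 29 with bounds (28, 36): OK
  at node 32 with bounds (29, 36): OK
No violation found at any node.
Result: Valid BST


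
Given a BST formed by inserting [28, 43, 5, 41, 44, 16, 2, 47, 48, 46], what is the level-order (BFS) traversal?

Tree insertion order: [28, 43, 5, 41, 44, 16, 2, 47, 48, 46]
Tree (level-order array): [28, 5, 43, 2, 16, 41, 44, None, None, None, None, None, None, None, 47, 46, 48]
BFS from the root, enqueuing left then right child of each popped node:
  queue [28] -> pop 28, enqueue [5, 43], visited so far: [28]
  queue [5, 43] -> pop 5, enqueue [2, 16], visited so far: [28, 5]
  queue [43, 2, 16] -> pop 43, enqueue [41, 44], visited so far: [28, 5, 43]
  queue [2, 16, 41, 44] -> pop 2, enqueue [none], visited so far: [28, 5, 43, 2]
  queue [16, 41, 44] -> pop 16, enqueue [none], visited so far: [28, 5, 43, 2, 16]
  queue [41, 44] -> pop 41, enqueue [none], visited so far: [28, 5, 43, 2, 16, 41]
  queue [44] -> pop 44, enqueue [47], visited so far: [28, 5, 43, 2, 16, 41, 44]
  queue [47] -> pop 47, enqueue [46, 48], visited so far: [28, 5, 43, 2, 16, 41, 44, 47]
  queue [46, 48] -> pop 46, enqueue [none], visited so far: [28, 5, 43, 2, 16, 41, 44, 47, 46]
  queue [48] -> pop 48, enqueue [none], visited so far: [28, 5, 43, 2, 16, 41, 44, 47, 46, 48]
Result: [28, 5, 43, 2, 16, 41, 44, 47, 46, 48]


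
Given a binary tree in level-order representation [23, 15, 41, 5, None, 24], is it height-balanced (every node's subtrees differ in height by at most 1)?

Tree (level-order array): [23, 15, 41, 5, None, 24]
Definition: a tree is height-balanced if, at every node, |h(left) - h(right)| <= 1 (empty subtree has height -1).
Bottom-up per-node check:
  node 5: h_left=-1, h_right=-1, diff=0 [OK], height=0
  node 15: h_left=0, h_right=-1, diff=1 [OK], height=1
  node 24: h_left=-1, h_right=-1, diff=0 [OK], height=0
  node 41: h_left=0, h_right=-1, diff=1 [OK], height=1
  node 23: h_left=1, h_right=1, diff=0 [OK], height=2
All nodes satisfy the balance condition.
Result: Balanced


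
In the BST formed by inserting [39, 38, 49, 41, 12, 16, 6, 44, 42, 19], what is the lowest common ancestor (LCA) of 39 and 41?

Tree insertion order: [39, 38, 49, 41, 12, 16, 6, 44, 42, 19]
Tree (level-order array): [39, 38, 49, 12, None, 41, None, 6, 16, None, 44, None, None, None, 19, 42]
In a BST, the LCA of p=39, q=41 is the first node v on the
root-to-leaf path with p <= v <= q (go left if both < v, right if both > v).
Walk from root:
  at 39: 39 <= 39 <= 41, this is the LCA
LCA = 39


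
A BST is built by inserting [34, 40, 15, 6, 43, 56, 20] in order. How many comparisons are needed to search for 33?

Search path for 33: 34 -> 15 -> 20
Found: False
Comparisons: 3


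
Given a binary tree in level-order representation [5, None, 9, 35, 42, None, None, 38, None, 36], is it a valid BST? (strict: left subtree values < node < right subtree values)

Level-order array: [5, None, 9, 35, 42, None, None, 38, None, 36]
Validate using subtree bounds (lo, hi): at each node, require lo < value < hi,
then recurse left with hi=value and right with lo=value.
Preorder trace (stopping at first violation):
  at node 5 with bounds (-inf, +inf): OK
  at node 9 with bounds (5, +inf): OK
  at node 35 with bounds (5, 9): VIOLATION
Node 35 violates its bound: not (5 < 35 < 9).
Result: Not a valid BST


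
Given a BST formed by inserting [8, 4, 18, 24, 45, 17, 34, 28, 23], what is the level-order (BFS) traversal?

Tree insertion order: [8, 4, 18, 24, 45, 17, 34, 28, 23]
Tree (level-order array): [8, 4, 18, None, None, 17, 24, None, None, 23, 45, None, None, 34, None, 28]
BFS from the root, enqueuing left then right child of each popped node:
  queue [8] -> pop 8, enqueue [4, 18], visited so far: [8]
  queue [4, 18] -> pop 4, enqueue [none], visited so far: [8, 4]
  queue [18] -> pop 18, enqueue [17, 24], visited so far: [8, 4, 18]
  queue [17, 24] -> pop 17, enqueue [none], visited so far: [8, 4, 18, 17]
  queue [24] -> pop 24, enqueue [23, 45], visited so far: [8, 4, 18, 17, 24]
  queue [23, 45] -> pop 23, enqueue [none], visited so far: [8, 4, 18, 17, 24, 23]
  queue [45] -> pop 45, enqueue [34], visited so far: [8, 4, 18, 17, 24, 23, 45]
  queue [34] -> pop 34, enqueue [28], visited so far: [8, 4, 18, 17, 24, 23, 45, 34]
  queue [28] -> pop 28, enqueue [none], visited so far: [8, 4, 18, 17, 24, 23, 45, 34, 28]
Result: [8, 4, 18, 17, 24, 23, 45, 34, 28]


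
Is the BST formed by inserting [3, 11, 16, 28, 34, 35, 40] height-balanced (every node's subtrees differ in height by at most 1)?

Tree (level-order array): [3, None, 11, None, 16, None, 28, None, 34, None, 35, None, 40]
Definition: a tree is height-balanced if, at every node, |h(left) - h(right)| <= 1 (empty subtree has height -1).
Bottom-up per-node check:
  node 40: h_left=-1, h_right=-1, diff=0 [OK], height=0
  node 35: h_left=-1, h_right=0, diff=1 [OK], height=1
  node 34: h_left=-1, h_right=1, diff=2 [FAIL (|-1-1|=2 > 1)], height=2
  node 28: h_left=-1, h_right=2, diff=3 [FAIL (|-1-2|=3 > 1)], height=3
  node 16: h_left=-1, h_right=3, diff=4 [FAIL (|-1-3|=4 > 1)], height=4
  node 11: h_left=-1, h_right=4, diff=5 [FAIL (|-1-4|=5 > 1)], height=5
  node 3: h_left=-1, h_right=5, diff=6 [FAIL (|-1-5|=6 > 1)], height=6
Node 34 violates the condition: |-1 - 1| = 2 > 1.
Result: Not balanced


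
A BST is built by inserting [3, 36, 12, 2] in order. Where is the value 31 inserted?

Starting tree (level order): [3, 2, 36, None, None, 12]
Insertion path: 3 -> 36 -> 12
Result: insert 31 as right child of 12
Final tree (level order): [3, 2, 36, None, None, 12, None, None, 31]


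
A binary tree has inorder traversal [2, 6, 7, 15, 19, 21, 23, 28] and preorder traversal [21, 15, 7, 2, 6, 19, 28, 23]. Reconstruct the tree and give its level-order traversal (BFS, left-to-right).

Inorder:  [2, 6, 7, 15, 19, 21, 23, 28]
Preorder: [21, 15, 7, 2, 6, 19, 28, 23]
Algorithm: preorder visits root first, so consume preorder in order;
for each root, split the current inorder slice at that value into
left-subtree inorder and right-subtree inorder, then recurse.
Recursive splits:
  root=21; inorder splits into left=[2, 6, 7, 15, 19], right=[23, 28]
  root=15; inorder splits into left=[2, 6, 7], right=[19]
  root=7; inorder splits into left=[2, 6], right=[]
  root=2; inorder splits into left=[], right=[6]
  root=6; inorder splits into left=[], right=[]
  root=19; inorder splits into left=[], right=[]
  root=28; inorder splits into left=[23], right=[]
  root=23; inorder splits into left=[], right=[]
Reconstructed level-order: [21, 15, 28, 7, 19, 23, 2, 6]


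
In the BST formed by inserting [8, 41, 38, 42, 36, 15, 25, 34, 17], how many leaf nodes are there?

Tree built from: [8, 41, 38, 42, 36, 15, 25, 34, 17]
Tree (level-order array): [8, None, 41, 38, 42, 36, None, None, None, 15, None, None, 25, 17, 34]
Rule: A leaf has 0 children.
Per-node child counts:
  node 8: 1 child(ren)
  node 41: 2 child(ren)
  node 38: 1 child(ren)
  node 36: 1 child(ren)
  node 15: 1 child(ren)
  node 25: 2 child(ren)
  node 17: 0 child(ren)
  node 34: 0 child(ren)
  node 42: 0 child(ren)
Matching nodes: [17, 34, 42]
Count of leaf nodes: 3


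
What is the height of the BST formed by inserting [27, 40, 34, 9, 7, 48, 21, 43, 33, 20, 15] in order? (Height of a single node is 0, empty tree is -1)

Insertion order: [27, 40, 34, 9, 7, 48, 21, 43, 33, 20, 15]
Tree (level-order array): [27, 9, 40, 7, 21, 34, 48, None, None, 20, None, 33, None, 43, None, 15]
Compute height bottom-up (empty subtree = -1):
  height(7) = 1 + max(-1, -1) = 0
  height(15) = 1 + max(-1, -1) = 0
  height(20) = 1 + max(0, -1) = 1
  height(21) = 1 + max(1, -1) = 2
  height(9) = 1 + max(0, 2) = 3
  height(33) = 1 + max(-1, -1) = 0
  height(34) = 1 + max(0, -1) = 1
  height(43) = 1 + max(-1, -1) = 0
  height(48) = 1 + max(0, -1) = 1
  height(40) = 1 + max(1, 1) = 2
  height(27) = 1 + max(3, 2) = 4
Height = 4


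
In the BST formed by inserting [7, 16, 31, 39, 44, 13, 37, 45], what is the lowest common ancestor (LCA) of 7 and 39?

Tree insertion order: [7, 16, 31, 39, 44, 13, 37, 45]
Tree (level-order array): [7, None, 16, 13, 31, None, None, None, 39, 37, 44, None, None, None, 45]
In a BST, the LCA of p=7, q=39 is the first node v on the
root-to-leaf path with p <= v <= q (go left if both < v, right if both > v).
Walk from root:
  at 7: 7 <= 7 <= 39, this is the LCA
LCA = 7


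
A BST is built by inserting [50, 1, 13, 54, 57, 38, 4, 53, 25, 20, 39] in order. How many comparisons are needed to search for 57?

Search path for 57: 50 -> 54 -> 57
Found: True
Comparisons: 3


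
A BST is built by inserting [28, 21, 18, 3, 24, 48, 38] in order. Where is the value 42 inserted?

Starting tree (level order): [28, 21, 48, 18, 24, 38, None, 3]
Insertion path: 28 -> 48 -> 38
Result: insert 42 as right child of 38
Final tree (level order): [28, 21, 48, 18, 24, 38, None, 3, None, None, None, None, 42]


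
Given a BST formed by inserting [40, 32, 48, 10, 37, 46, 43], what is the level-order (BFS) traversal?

Tree insertion order: [40, 32, 48, 10, 37, 46, 43]
Tree (level-order array): [40, 32, 48, 10, 37, 46, None, None, None, None, None, 43]
BFS from the root, enqueuing left then right child of each popped node:
  queue [40] -> pop 40, enqueue [32, 48], visited so far: [40]
  queue [32, 48] -> pop 32, enqueue [10, 37], visited so far: [40, 32]
  queue [48, 10, 37] -> pop 48, enqueue [46], visited so far: [40, 32, 48]
  queue [10, 37, 46] -> pop 10, enqueue [none], visited so far: [40, 32, 48, 10]
  queue [37, 46] -> pop 37, enqueue [none], visited so far: [40, 32, 48, 10, 37]
  queue [46] -> pop 46, enqueue [43], visited so far: [40, 32, 48, 10, 37, 46]
  queue [43] -> pop 43, enqueue [none], visited so far: [40, 32, 48, 10, 37, 46, 43]
Result: [40, 32, 48, 10, 37, 46, 43]


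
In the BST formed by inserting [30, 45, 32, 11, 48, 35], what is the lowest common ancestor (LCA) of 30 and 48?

Tree insertion order: [30, 45, 32, 11, 48, 35]
Tree (level-order array): [30, 11, 45, None, None, 32, 48, None, 35]
In a BST, the LCA of p=30, q=48 is the first node v on the
root-to-leaf path with p <= v <= q (go left if both < v, right if both > v).
Walk from root:
  at 30: 30 <= 30 <= 48, this is the LCA
LCA = 30


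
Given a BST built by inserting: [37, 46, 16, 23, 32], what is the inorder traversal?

Tree insertion order: [37, 46, 16, 23, 32]
Tree (level-order array): [37, 16, 46, None, 23, None, None, None, 32]
Inorder traversal: [16, 23, 32, 37, 46]


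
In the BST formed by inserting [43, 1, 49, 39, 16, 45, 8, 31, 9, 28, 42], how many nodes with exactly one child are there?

Tree built from: [43, 1, 49, 39, 16, 45, 8, 31, 9, 28, 42]
Tree (level-order array): [43, 1, 49, None, 39, 45, None, 16, 42, None, None, 8, 31, None, None, None, 9, 28]
Rule: These are nodes with exactly 1 non-null child.
Per-node child counts:
  node 43: 2 child(ren)
  node 1: 1 child(ren)
  node 39: 2 child(ren)
  node 16: 2 child(ren)
  node 8: 1 child(ren)
  node 9: 0 child(ren)
  node 31: 1 child(ren)
  node 28: 0 child(ren)
  node 42: 0 child(ren)
  node 49: 1 child(ren)
  node 45: 0 child(ren)
Matching nodes: [1, 8, 31, 49]
Count of nodes with exactly one child: 4


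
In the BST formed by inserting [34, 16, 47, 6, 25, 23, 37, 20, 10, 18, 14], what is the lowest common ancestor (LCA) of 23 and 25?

Tree insertion order: [34, 16, 47, 6, 25, 23, 37, 20, 10, 18, 14]
Tree (level-order array): [34, 16, 47, 6, 25, 37, None, None, 10, 23, None, None, None, None, 14, 20, None, None, None, 18]
In a BST, the LCA of p=23, q=25 is the first node v on the
root-to-leaf path with p <= v <= q (go left if both < v, right if both > v).
Walk from root:
  at 34: both 23 and 25 < 34, go left
  at 16: both 23 and 25 > 16, go right
  at 25: 23 <= 25 <= 25, this is the LCA
LCA = 25


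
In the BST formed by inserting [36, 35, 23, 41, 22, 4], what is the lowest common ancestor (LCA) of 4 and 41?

Tree insertion order: [36, 35, 23, 41, 22, 4]
Tree (level-order array): [36, 35, 41, 23, None, None, None, 22, None, 4]
In a BST, the LCA of p=4, q=41 is the first node v on the
root-to-leaf path with p <= v <= q (go left if both < v, right if both > v).
Walk from root:
  at 36: 4 <= 36 <= 41, this is the LCA
LCA = 36


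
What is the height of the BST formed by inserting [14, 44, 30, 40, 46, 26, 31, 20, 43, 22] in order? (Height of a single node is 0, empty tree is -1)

Insertion order: [14, 44, 30, 40, 46, 26, 31, 20, 43, 22]
Tree (level-order array): [14, None, 44, 30, 46, 26, 40, None, None, 20, None, 31, 43, None, 22]
Compute height bottom-up (empty subtree = -1):
  height(22) = 1 + max(-1, -1) = 0
  height(20) = 1 + max(-1, 0) = 1
  height(26) = 1 + max(1, -1) = 2
  height(31) = 1 + max(-1, -1) = 0
  height(43) = 1 + max(-1, -1) = 0
  height(40) = 1 + max(0, 0) = 1
  height(30) = 1 + max(2, 1) = 3
  height(46) = 1 + max(-1, -1) = 0
  height(44) = 1 + max(3, 0) = 4
  height(14) = 1 + max(-1, 4) = 5
Height = 5


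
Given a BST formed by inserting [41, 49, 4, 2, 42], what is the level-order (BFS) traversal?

Tree insertion order: [41, 49, 4, 2, 42]
Tree (level-order array): [41, 4, 49, 2, None, 42]
BFS from the root, enqueuing left then right child of each popped node:
  queue [41] -> pop 41, enqueue [4, 49], visited so far: [41]
  queue [4, 49] -> pop 4, enqueue [2], visited so far: [41, 4]
  queue [49, 2] -> pop 49, enqueue [42], visited so far: [41, 4, 49]
  queue [2, 42] -> pop 2, enqueue [none], visited so far: [41, 4, 49, 2]
  queue [42] -> pop 42, enqueue [none], visited so far: [41, 4, 49, 2, 42]
Result: [41, 4, 49, 2, 42]


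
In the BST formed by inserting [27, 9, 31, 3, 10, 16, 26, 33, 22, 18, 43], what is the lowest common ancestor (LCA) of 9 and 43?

Tree insertion order: [27, 9, 31, 3, 10, 16, 26, 33, 22, 18, 43]
Tree (level-order array): [27, 9, 31, 3, 10, None, 33, None, None, None, 16, None, 43, None, 26, None, None, 22, None, 18]
In a BST, the LCA of p=9, q=43 is the first node v on the
root-to-leaf path with p <= v <= q (go left if both < v, right if both > v).
Walk from root:
  at 27: 9 <= 27 <= 43, this is the LCA
LCA = 27


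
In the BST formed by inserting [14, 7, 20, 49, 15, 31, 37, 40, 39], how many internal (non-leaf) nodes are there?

Tree built from: [14, 7, 20, 49, 15, 31, 37, 40, 39]
Tree (level-order array): [14, 7, 20, None, None, 15, 49, None, None, 31, None, None, 37, None, 40, 39]
Rule: An internal node has at least one child.
Per-node child counts:
  node 14: 2 child(ren)
  node 7: 0 child(ren)
  node 20: 2 child(ren)
  node 15: 0 child(ren)
  node 49: 1 child(ren)
  node 31: 1 child(ren)
  node 37: 1 child(ren)
  node 40: 1 child(ren)
  node 39: 0 child(ren)
Matching nodes: [14, 20, 49, 31, 37, 40]
Count of internal (non-leaf) nodes: 6


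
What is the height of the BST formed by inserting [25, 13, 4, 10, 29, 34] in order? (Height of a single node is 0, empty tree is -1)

Insertion order: [25, 13, 4, 10, 29, 34]
Tree (level-order array): [25, 13, 29, 4, None, None, 34, None, 10]
Compute height bottom-up (empty subtree = -1):
  height(10) = 1 + max(-1, -1) = 0
  height(4) = 1 + max(-1, 0) = 1
  height(13) = 1 + max(1, -1) = 2
  height(34) = 1 + max(-1, -1) = 0
  height(29) = 1 + max(-1, 0) = 1
  height(25) = 1 + max(2, 1) = 3
Height = 3


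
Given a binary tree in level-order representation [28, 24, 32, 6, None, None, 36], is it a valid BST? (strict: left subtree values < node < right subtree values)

Level-order array: [28, 24, 32, 6, None, None, 36]
Validate using subtree bounds (lo, hi): at each node, require lo < value < hi,
then recurse left with hi=value and right with lo=value.
Preorder trace (stopping at first violation):
  at node 28 with bounds (-inf, +inf): OK
  at node 24 with bounds (-inf, 28): OK
  at node 6 with bounds (-inf, 24): OK
  at node 32 with bounds (28, +inf): OK
  at node 36 with bounds (32, +inf): OK
No violation found at any node.
Result: Valid BST


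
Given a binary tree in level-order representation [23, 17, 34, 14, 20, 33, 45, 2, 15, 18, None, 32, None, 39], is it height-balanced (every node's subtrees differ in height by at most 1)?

Tree (level-order array): [23, 17, 34, 14, 20, 33, 45, 2, 15, 18, None, 32, None, 39]
Definition: a tree is height-balanced if, at every node, |h(left) - h(right)| <= 1 (empty subtree has height -1).
Bottom-up per-node check:
  node 2: h_left=-1, h_right=-1, diff=0 [OK], height=0
  node 15: h_left=-1, h_right=-1, diff=0 [OK], height=0
  node 14: h_left=0, h_right=0, diff=0 [OK], height=1
  node 18: h_left=-1, h_right=-1, diff=0 [OK], height=0
  node 20: h_left=0, h_right=-1, diff=1 [OK], height=1
  node 17: h_left=1, h_right=1, diff=0 [OK], height=2
  node 32: h_left=-1, h_right=-1, diff=0 [OK], height=0
  node 33: h_left=0, h_right=-1, diff=1 [OK], height=1
  node 39: h_left=-1, h_right=-1, diff=0 [OK], height=0
  node 45: h_left=0, h_right=-1, diff=1 [OK], height=1
  node 34: h_left=1, h_right=1, diff=0 [OK], height=2
  node 23: h_left=2, h_right=2, diff=0 [OK], height=3
All nodes satisfy the balance condition.
Result: Balanced


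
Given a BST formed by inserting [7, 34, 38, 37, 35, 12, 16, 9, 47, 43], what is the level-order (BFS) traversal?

Tree insertion order: [7, 34, 38, 37, 35, 12, 16, 9, 47, 43]
Tree (level-order array): [7, None, 34, 12, 38, 9, 16, 37, 47, None, None, None, None, 35, None, 43]
BFS from the root, enqueuing left then right child of each popped node:
  queue [7] -> pop 7, enqueue [34], visited so far: [7]
  queue [34] -> pop 34, enqueue [12, 38], visited so far: [7, 34]
  queue [12, 38] -> pop 12, enqueue [9, 16], visited so far: [7, 34, 12]
  queue [38, 9, 16] -> pop 38, enqueue [37, 47], visited so far: [7, 34, 12, 38]
  queue [9, 16, 37, 47] -> pop 9, enqueue [none], visited so far: [7, 34, 12, 38, 9]
  queue [16, 37, 47] -> pop 16, enqueue [none], visited so far: [7, 34, 12, 38, 9, 16]
  queue [37, 47] -> pop 37, enqueue [35], visited so far: [7, 34, 12, 38, 9, 16, 37]
  queue [47, 35] -> pop 47, enqueue [43], visited so far: [7, 34, 12, 38, 9, 16, 37, 47]
  queue [35, 43] -> pop 35, enqueue [none], visited so far: [7, 34, 12, 38, 9, 16, 37, 47, 35]
  queue [43] -> pop 43, enqueue [none], visited so far: [7, 34, 12, 38, 9, 16, 37, 47, 35, 43]
Result: [7, 34, 12, 38, 9, 16, 37, 47, 35, 43]


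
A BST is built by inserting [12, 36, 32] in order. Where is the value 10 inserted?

Starting tree (level order): [12, None, 36, 32]
Insertion path: 12
Result: insert 10 as left child of 12
Final tree (level order): [12, 10, 36, None, None, 32]


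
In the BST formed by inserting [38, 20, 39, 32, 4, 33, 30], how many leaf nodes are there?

Tree built from: [38, 20, 39, 32, 4, 33, 30]
Tree (level-order array): [38, 20, 39, 4, 32, None, None, None, None, 30, 33]
Rule: A leaf has 0 children.
Per-node child counts:
  node 38: 2 child(ren)
  node 20: 2 child(ren)
  node 4: 0 child(ren)
  node 32: 2 child(ren)
  node 30: 0 child(ren)
  node 33: 0 child(ren)
  node 39: 0 child(ren)
Matching nodes: [4, 30, 33, 39]
Count of leaf nodes: 4


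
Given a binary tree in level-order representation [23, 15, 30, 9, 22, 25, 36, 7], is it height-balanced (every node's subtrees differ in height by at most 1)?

Tree (level-order array): [23, 15, 30, 9, 22, 25, 36, 7]
Definition: a tree is height-balanced if, at every node, |h(left) - h(right)| <= 1 (empty subtree has height -1).
Bottom-up per-node check:
  node 7: h_left=-1, h_right=-1, diff=0 [OK], height=0
  node 9: h_left=0, h_right=-1, diff=1 [OK], height=1
  node 22: h_left=-1, h_right=-1, diff=0 [OK], height=0
  node 15: h_left=1, h_right=0, diff=1 [OK], height=2
  node 25: h_left=-1, h_right=-1, diff=0 [OK], height=0
  node 36: h_left=-1, h_right=-1, diff=0 [OK], height=0
  node 30: h_left=0, h_right=0, diff=0 [OK], height=1
  node 23: h_left=2, h_right=1, diff=1 [OK], height=3
All nodes satisfy the balance condition.
Result: Balanced


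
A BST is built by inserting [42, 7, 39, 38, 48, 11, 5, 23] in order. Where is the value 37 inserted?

Starting tree (level order): [42, 7, 48, 5, 39, None, None, None, None, 38, None, 11, None, None, 23]
Insertion path: 42 -> 7 -> 39 -> 38 -> 11 -> 23
Result: insert 37 as right child of 23
Final tree (level order): [42, 7, 48, 5, 39, None, None, None, None, 38, None, 11, None, None, 23, None, 37]


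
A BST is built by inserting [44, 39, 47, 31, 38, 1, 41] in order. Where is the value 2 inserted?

Starting tree (level order): [44, 39, 47, 31, 41, None, None, 1, 38]
Insertion path: 44 -> 39 -> 31 -> 1
Result: insert 2 as right child of 1
Final tree (level order): [44, 39, 47, 31, 41, None, None, 1, 38, None, None, None, 2]


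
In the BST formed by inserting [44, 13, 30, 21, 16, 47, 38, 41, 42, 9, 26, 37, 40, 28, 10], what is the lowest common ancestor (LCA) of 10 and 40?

Tree insertion order: [44, 13, 30, 21, 16, 47, 38, 41, 42, 9, 26, 37, 40, 28, 10]
Tree (level-order array): [44, 13, 47, 9, 30, None, None, None, 10, 21, 38, None, None, 16, 26, 37, 41, None, None, None, 28, None, None, 40, 42]
In a BST, the LCA of p=10, q=40 is the first node v on the
root-to-leaf path with p <= v <= q (go left if both < v, right if both > v).
Walk from root:
  at 44: both 10 and 40 < 44, go left
  at 13: 10 <= 13 <= 40, this is the LCA
LCA = 13


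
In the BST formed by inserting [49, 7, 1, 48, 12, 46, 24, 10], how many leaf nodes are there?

Tree built from: [49, 7, 1, 48, 12, 46, 24, 10]
Tree (level-order array): [49, 7, None, 1, 48, None, None, 12, None, 10, 46, None, None, 24]
Rule: A leaf has 0 children.
Per-node child counts:
  node 49: 1 child(ren)
  node 7: 2 child(ren)
  node 1: 0 child(ren)
  node 48: 1 child(ren)
  node 12: 2 child(ren)
  node 10: 0 child(ren)
  node 46: 1 child(ren)
  node 24: 0 child(ren)
Matching nodes: [1, 10, 24]
Count of leaf nodes: 3


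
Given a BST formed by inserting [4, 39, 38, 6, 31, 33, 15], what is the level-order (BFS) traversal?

Tree insertion order: [4, 39, 38, 6, 31, 33, 15]
Tree (level-order array): [4, None, 39, 38, None, 6, None, None, 31, 15, 33]
BFS from the root, enqueuing left then right child of each popped node:
  queue [4] -> pop 4, enqueue [39], visited so far: [4]
  queue [39] -> pop 39, enqueue [38], visited so far: [4, 39]
  queue [38] -> pop 38, enqueue [6], visited so far: [4, 39, 38]
  queue [6] -> pop 6, enqueue [31], visited so far: [4, 39, 38, 6]
  queue [31] -> pop 31, enqueue [15, 33], visited so far: [4, 39, 38, 6, 31]
  queue [15, 33] -> pop 15, enqueue [none], visited so far: [4, 39, 38, 6, 31, 15]
  queue [33] -> pop 33, enqueue [none], visited so far: [4, 39, 38, 6, 31, 15, 33]
Result: [4, 39, 38, 6, 31, 15, 33]


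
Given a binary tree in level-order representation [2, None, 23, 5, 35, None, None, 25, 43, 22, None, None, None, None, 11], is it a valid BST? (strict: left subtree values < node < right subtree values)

Level-order array: [2, None, 23, 5, 35, None, None, 25, 43, 22, None, None, None, None, 11]
Validate using subtree bounds (lo, hi): at each node, require lo < value < hi,
then recurse left with hi=value and right with lo=value.
Preorder trace (stopping at first violation):
  at node 2 with bounds (-inf, +inf): OK
  at node 23 with bounds (2, +inf): OK
  at node 5 with bounds (2, 23): OK
  at node 35 with bounds (23, +inf): OK
  at node 25 with bounds (23, 35): OK
  at node 22 with bounds (23, 25): VIOLATION
Node 22 violates its bound: not (23 < 22 < 25).
Result: Not a valid BST


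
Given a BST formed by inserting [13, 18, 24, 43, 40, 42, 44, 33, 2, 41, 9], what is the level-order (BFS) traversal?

Tree insertion order: [13, 18, 24, 43, 40, 42, 44, 33, 2, 41, 9]
Tree (level-order array): [13, 2, 18, None, 9, None, 24, None, None, None, 43, 40, 44, 33, 42, None, None, None, None, 41]
BFS from the root, enqueuing left then right child of each popped node:
  queue [13] -> pop 13, enqueue [2, 18], visited so far: [13]
  queue [2, 18] -> pop 2, enqueue [9], visited so far: [13, 2]
  queue [18, 9] -> pop 18, enqueue [24], visited so far: [13, 2, 18]
  queue [9, 24] -> pop 9, enqueue [none], visited so far: [13, 2, 18, 9]
  queue [24] -> pop 24, enqueue [43], visited so far: [13, 2, 18, 9, 24]
  queue [43] -> pop 43, enqueue [40, 44], visited so far: [13, 2, 18, 9, 24, 43]
  queue [40, 44] -> pop 40, enqueue [33, 42], visited so far: [13, 2, 18, 9, 24, 43, 40]
  queue [44, 33, 42] -> pop 44, enqueue [none], visited so far: [13, 2, 18, 9, 24, 43, 40, 44]
  queue [33, 42] -> pop 33, enqueue [none], visited so far: [13, 2, 18, 9, 24, 43, 40, 44, 33]
  queue [42] -> pop 42, enqueue [41], visited so far: [13, 2, 18, 9, 24, 43, 40, 44, 33, 42]
  queue [41] -> pop 41, enqueue [none], visited so far: [13, 2, 18, 9, 24, 43, 40, 44, 33, 42, 41]
Result: [13, 2, 18, 9, 24, 43, 40, 44, 33, 42, 41]


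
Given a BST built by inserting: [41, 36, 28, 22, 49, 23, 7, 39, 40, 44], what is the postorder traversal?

Tree insertion order: [41, 36, 28, 22, 49, 23, 7, 39, 40, 44]
Tree (level-order array): [41, 36, 49, 28, 39, 44, None, 22, None, None, 40, None, None, 7, 23]
Postorder traversal: [7, 23, 22, 28, 40, 39, 36, 44, 49, 41]


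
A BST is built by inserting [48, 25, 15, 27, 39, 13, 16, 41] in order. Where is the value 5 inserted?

Starting tree (level order): [48, 25, None, 15, 27, 13, 16, None, 39, None, None, None, None, None, 41]
Insertion path: 48 -> 25 -> 15 -> 13
Result: insert 5 as left child of 13
Final tree (level order): [48, 25, None, 15, 27, 13, 16, None, 39, 5, None, None, None, None, 41]


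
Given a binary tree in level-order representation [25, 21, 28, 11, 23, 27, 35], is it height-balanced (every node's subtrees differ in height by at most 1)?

Tree (level-order array): [25, 21, 28, 11, 23, 27, 35]
Definition: a tree is height-balanced if, at every node, |h(left) - h(right)| <= 1 (empty subtree has height -1).
Bottom-up per-node check:
  node 11: h_left=-1, h_right=-1, diff=0 [OK], height=0
  node 23: h_left=-1, h_right=-1, diff=0 [OK], height=0
  node 21: h_left=0, h_right=0, diff=0 [OK], height=1
  node 27: h_left=-1, h_right=-1, diff=0 [OK], height=0
  node 35: h_left=-1, h_right=-1, diff=0 [OK], height=0
  node 28: h_left=0, h_right=0, diff=0 [OK], height=1
  node 25: h_left=1, h_right=1, diff=0 [OK], height=2
All nodes satisfy the balance condition.
Result: Balanced


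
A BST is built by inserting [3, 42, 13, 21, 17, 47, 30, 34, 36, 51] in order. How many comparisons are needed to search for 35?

Search path for 35: 3 -> 42 -> 13 -> 21 -> 30 -> 34 -> 36
Found: False
Comparisons: 7


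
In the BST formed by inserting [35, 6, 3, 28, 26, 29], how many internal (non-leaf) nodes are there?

Tree built from: [35, 6, 3, 28, 26, 29]
Tree (level-order array): [35, 6, None, 3, 28, None, None, 26, 29]
Rule: An internal node has at least one child.
Per-node child counts:
  node 35: 1 child(ren)
  node 6: 2 child(ren)
  node 3: 0 child(ren)
  node 28: 2 child(ren)
  node 26: 0 child(ren)
  node 29: 0 child(ren)
Matching nodes: [35, 6, 28]
Count of internal (non-leaf) nodes: 3


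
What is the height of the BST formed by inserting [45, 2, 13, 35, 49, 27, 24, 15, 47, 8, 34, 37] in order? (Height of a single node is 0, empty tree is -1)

Insertion order: [45, 2, 13, 35, 49, 27, 24, 15, 47, 8, 34, 37]
Tree (level-order array): [45, 2, 49, None, 13, 47, None, 8, 35, None, None, None, None, 27, 37, 24, 34, None, None, 15]
Compute height bottom-up (empty subtree = -1):
  height(8) = 1 + max(-1, -1) = 0
  height(15) = 1 + max(-1, -1) = 0
  height(24) = 1 + max(0, -1) = 1
  height(34) = 1 + max(-1, -1) = 0
  height(27) = 1 + max(1, 0) = 2
  height(37) = 1 + max(-1, -1) = 0
  height(35) = 1 + max(2, 0) = 3
  height(13) = 1 + max(0, 3) = 4
  height(2) = 1 + max(-1, 4) = 5
  height(47) = 1 + max(-1, -1) = 0
  height(49) = 1 + max(0, -1) = 1
  height(45) = 1 + max(5, 1) = 6
Height = 6


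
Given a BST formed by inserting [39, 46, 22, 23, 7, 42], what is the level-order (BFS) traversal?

Tree insertion order: [39, 46, 22, 23, 7, 42]
Tree (level-order array): [39, 22, 46, 7, 23, 42]
BFS from the root, enqueuing left then right child of each popped node:
  queue [39] -> pop 39, enqueue [22, 46], visited so far: [39]
  queue [22, 46] -> pop 22, enqueue [7, 23], visited so far: [39, 22]
  queue [46, 7, 23] -> pop 46, enqueue [42], visited so far: [39, 22, 46]
  queue [7, 23, 42] -> pop 7, enqueue [none], visited so far: [39, 22, 46, 7]
  queue [23, 42] -> pop 23, enqueue [none], visited so far: [39, 22, 46, 7, 23]
  queue [42] -> pop 42, enqueue [none], visited so far: [39, 22, 46, 7, 23, 42]
Result: [39, 22, 46, 7, 23, 42]


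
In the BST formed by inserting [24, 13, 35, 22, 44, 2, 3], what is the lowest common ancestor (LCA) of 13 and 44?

Tree insertion order: [24, 13, 35, 22, 44, 2, 3]
Tree (level-order array): [24, 13, 35, 2, 22, None, 44, None, 3]
In a BST, the LCA of p=13, q=44 is the first node v on the
root-to-leaf path with p <= v <= q (go left if both < v, right if both > v).
Walk from root:
  at 24: 13 <= 24 <= 44, this is the LCA
LCA = 24


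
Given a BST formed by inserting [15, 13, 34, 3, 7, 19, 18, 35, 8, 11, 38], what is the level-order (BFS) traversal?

Tree insertion order: [15, 13, 34, 3, 7, 19, 18, 35, 8, 11, 38]
Tree (level-order array): [15, 13, 34, 3, None, 19, 35, None, 7, 18, None, None, 38, None, 8, None, None, None, None, None, 11]
BFS from the root, enqueuing left then right child of each popped node:
  queue [15] -> pop 15, enqueue [13, 34], visited so far: [15]
  queue [13, 34] -> pop 13, enqueue [3], visited so far: [15, 13]
  queue [34, 3] -> pop 34, enqueue [19, 35], visited so far: [15, 13, 34]
  queue [3, 19, 35] -> pop 3, enqueue [7], visited so far: [15, 13, 34, 3]
  queue [19, 35, 7] -> pop 19, enqueue [18], visited so far: [15, 13, 34, 3, 19]
  queue [35, 7, 18] -> pop 35, enqueue [38], visited so far: [15, 13, 34, 3, 19, 35]
  queue [7, 18, 38] -> pop 7, enqueue [8], visited so far: [15, 13, 34, 3, 19, 35, 7]
  queue [18, 38, 8] -> pop 18, enqueue [none], visited so far: [15, 13, 34, 3, 19, 35, 7, 18]
  queue [38, 8] -> pop 38, enqueue [none], visited so far: [15, 13, 34, 3, 19, 35, 7, 18, 38]
  queue [8] -> pop 8, enqueue [11], visited so far: [15, 13, 34, 3, 19, 35, 7, 18, 38, 8]
  queue [11] -> pop 11, enqueue [none], visited so far: [15, 13, 34, 3, 19, 35, 7, 18, 38, 8, 11]
Result: [15, 13, 34, 3, 19, 35, 7, 18, 38, 8, 11]


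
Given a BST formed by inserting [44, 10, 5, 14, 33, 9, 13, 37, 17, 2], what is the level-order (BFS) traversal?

Tree insertion order: [44, 10, 5, 14, 33, 9, 13, 37, 17, 2]
Tree (level-order array): [44, 10, None, 5, 14, 2, 9, 13, 33, None, None, None, None, None, None, 17, 37]
BFS from the root, enqueuing left then right child of each popped node:
  queue [44] -> pop 44, enqueue [10], visited so far: [44]
  queue [10] -> pop 10, enqueue [5, 14], visited so far: [44, 10]
  queue [5, 14] -> pop 5, enqueue [2, 9], visited so far: [44, 10, 5]
  queue [14, 2, 9] -> pop 14, enqueue [13, 33], visited so far: [44, 10, 5, 14]
  queue [2, 9, 13, 33] -> pop 2, enqueue [none], visited so far: [44, 10, 5, 14, 2]
  queue [9, 13, 33] -> pop 9, enqueue [none], visited so far: [44, 10, 5, 14, 2, 9]
  queue [13, 33] -> pop 13, enqueue [none], visited so far: [44, 10, 5, 14, 2, 9, 13]
  queue [33] -> pop 33, enqueue [17, 37], visited so far: [44, 10, 5, 14, 2, 9, 13, 33]
  queue [17, 37] -> pop 17, enqueue [none], visited so far: [44, 10, 5, 14, 2, 9, 13, 33, 17]
  queue [37] -> pop 37, enqueue [none], visited so far: [44, 10, 5, 14, 2, 9, 13, 33, 17, 37]
Result: [44, 10, 5, 14, 2, 9, 13, 33, 17, 37]


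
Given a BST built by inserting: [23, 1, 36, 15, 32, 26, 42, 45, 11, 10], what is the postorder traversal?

Tree insertion order: [23, 1, 36, 15, 32, 26, 42, 45, 11, 10]
Tree (level-order array): [23, 1, 36, None, 15, 32, 42, 11, None, 26, None, None, 45, 10]
Postorder traversal: [10, 11, 15, 1, 26, 32, 45, 42, 36, 23]


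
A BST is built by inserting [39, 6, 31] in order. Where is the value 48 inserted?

Starting tree (level order): [39, 6, None, None, 31]
Insertion path: 39
Result: insert 48 as right child of 39
Final tree (level order): [39, 6, 48, None, 31]


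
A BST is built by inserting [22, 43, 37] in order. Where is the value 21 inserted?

Starting tree (level order): [22, None, 43, 37]
Insertion path: 22
Result: insert 21 as left child of 22
Final tree (level order): [22, 21, 43, None, None, 37]


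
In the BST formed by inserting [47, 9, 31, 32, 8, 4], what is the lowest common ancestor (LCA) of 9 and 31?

Tree insertion order: [47, 9, 31, 32, 8, 4]
Tree (level-order array): [47, 9, None, 8, 31, 4, None, None, 32]
In a BST, the LCA of p=9, q=31 is the first node v on the
root-to-leaf path with p <= v <= q (go left if both < v, right if both > v).
Walk from root:
  at 47: both 9 and 31 < 47, go left
  at 9: 9 <= 9 <= 31, this is the LCA
LCA = 9


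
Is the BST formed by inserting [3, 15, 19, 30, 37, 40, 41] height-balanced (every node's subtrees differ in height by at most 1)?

Tree (level-order array): [3, None, 15, None, 19, None, 30, None, 37, None, 40, None, 41]
Definition: a tree is height-balanced if, at every node, |h(left) - h(right)| <= 1 (empty subtree has height -1).
Bottom-up per-node check:
  node 41: h_left=-1, h_right=-1, diff=0 [OK], height=0
  node 40: h_left=-1, h_right=0, diff=1 [OK], height=1
  node 37: h_left=-1, h_right=1, diff=2 [FAIL (|-1-1|=2 > 1)], height=2
  node 30: h_left=-1, h_right=2, diff=3 [FAIL (|-1-2|=3 > 1)], height=3
  node 19: h_left=-1, h_right=3, diff=4 [FAIL (|-1-3|=4 > 1)], height=4
  node 15: h_left=-1, h_right=4, diff=5 [FAIL (|-1-4|=5 > 1)], height=5
  node 3: h_left=-1, h_right=5, diff=6 [FAIL (|-1-5|=6 > 1)], height=6
Node 37 violates the condition: |-1 - 1| = 2 > 1.
Result: Not balanced


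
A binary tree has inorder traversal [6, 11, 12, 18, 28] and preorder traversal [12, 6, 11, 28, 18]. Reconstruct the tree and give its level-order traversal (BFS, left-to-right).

Inorder:  [6, 11, 12, 18, 28]
Preorder: [12, 6, 11, 28, 18]
Algorithm: preorder visits root first, so consume preorder in order;
for each root, split the current inorder slice at that value into
left-subtree inorder and right-subtree inorder, then recurse.
Recursive splits:
  root=12; inorder splits into left=[6, 11], right=[18, 28]
  root=6; inorder splits into left=[], right=[11]
  root=11; inorder splits into left=[], right=[]
  root=28; inorder splits into left=[18], right=[]
  root=18; inorder splits into left=[], right=[]
Reconstructed level-order: [12, 6, 28, 11, 18]
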